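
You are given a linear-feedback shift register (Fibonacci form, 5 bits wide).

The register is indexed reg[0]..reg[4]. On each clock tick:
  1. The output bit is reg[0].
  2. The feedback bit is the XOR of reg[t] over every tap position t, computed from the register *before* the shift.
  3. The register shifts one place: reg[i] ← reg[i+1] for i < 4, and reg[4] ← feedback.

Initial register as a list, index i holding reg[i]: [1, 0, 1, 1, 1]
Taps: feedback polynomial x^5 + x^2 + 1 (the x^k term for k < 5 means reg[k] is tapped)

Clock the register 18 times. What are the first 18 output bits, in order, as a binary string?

101110101000010010

tick  register→output (feedback)
  0  10111→1 (0)
  1  01110→0 (1)
  2  11101→1 (0)
  3  11010→1 (1)
  4  10101→1 (0)
  5  01010→0 (0)
  6  10100→1 (0)
  7  01000→0 (0)
  8  10000→1 (1)
  9  00001→0 (0)
 10  00010→0 (0)
 11  00100→0 (1)
 12  01001→0 (0)
 13  10010→1 (1)
 14  00101→0 (1)
 15  01011→0 (0)
 16  10110→1 (0)
 17  01100→0 (1)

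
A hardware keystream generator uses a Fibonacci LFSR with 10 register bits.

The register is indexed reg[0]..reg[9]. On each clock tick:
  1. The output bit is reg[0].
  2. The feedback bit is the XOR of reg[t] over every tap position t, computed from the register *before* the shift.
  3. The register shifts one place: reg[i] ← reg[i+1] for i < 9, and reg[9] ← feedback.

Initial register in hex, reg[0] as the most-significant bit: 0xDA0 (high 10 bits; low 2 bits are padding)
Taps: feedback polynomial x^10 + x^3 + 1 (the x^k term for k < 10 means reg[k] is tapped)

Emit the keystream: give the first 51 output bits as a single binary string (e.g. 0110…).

110110100000001010000101101010100011111011110010010

step | reg (before) | out | fb
   0 | 1101101000 | 1 | 0
   1 | 1011010000 | 1 | 0
   2 | 0110100000 | 0 | 0
   3 | 1101000000 | 1 | 0
   4 | 1010000000 | 1 | 1
   5 | 0100000001 | 0 | 0
   6 | 1000000010 | 1 | 1
   7 | 0000000101 | 0 | 0
   8 | 0000001010 | 0 | 0
   9 | 0000010100 | 0 | 0
  10 | 0000101000 | 0 | 0
  11 | 0001010000 | 0 | 1
  12 | 0010100001 | 0 | 0
  13 | 0101000010 | 0 | 1
  14 | 1010000101 | 1 | 1
  15 | 0100001011 | 0 | 0
  16 | 1000010110 | 1 | 1
  17 | 0000101101 | 0 | 0
  18 | 0001011010 | 0 | 1
  19 | 0010110101 | 0 | 0
  20 | 0101101010 | 0 | 1
  21 | 1011010101 | 1 | 0
  22 | 0110101010 | 0 | 0
  23 | 1101010100 | 1 | 0
  24 | 1010101000 | 1 | 1
  25 | 0101010001 | 0 | 1
  26 | 1010100011 | 1 | 1
  27 | 0101000111 | 0 | 1
  28 | 1010001111 | 1 | 1
  29 | 0100011111 | 0 | 0
  30 | 1000111110 | 1 | 1
  31 | 0001111101 | 0 | 1
  32 | 0011111011 | 0 | 1
  33 | 0111110111 | 0 | 1
  34 | 1111101111 | 1 | 0
  35 | 1111011110 | 1 | 0
  36 | 1110111100 | 1 | 1
  37 | 1101111001 | 1 | 0
  38 | 1011110010 | 1 | 0
  39 | 0111100100 | 0 | 1
  40 | 1111001001 | 1 | 0
  41 | 1110010010 | 1 | 1
  42 | 1100100101 | 1 | 1
  43 | 1001001011 | 1 | 0
  44 | 0010010110 | 0 | 0
  45 | 0100101100 | 0 | 0
  46 | 1001011000 | 1 | 0
  47 | 0010110000 | 0 | 0
  48 | 0101100000 | 0 | 1
  49 | 1011000001 | 1 | 0
  50 | 0110000010 | 0 | 0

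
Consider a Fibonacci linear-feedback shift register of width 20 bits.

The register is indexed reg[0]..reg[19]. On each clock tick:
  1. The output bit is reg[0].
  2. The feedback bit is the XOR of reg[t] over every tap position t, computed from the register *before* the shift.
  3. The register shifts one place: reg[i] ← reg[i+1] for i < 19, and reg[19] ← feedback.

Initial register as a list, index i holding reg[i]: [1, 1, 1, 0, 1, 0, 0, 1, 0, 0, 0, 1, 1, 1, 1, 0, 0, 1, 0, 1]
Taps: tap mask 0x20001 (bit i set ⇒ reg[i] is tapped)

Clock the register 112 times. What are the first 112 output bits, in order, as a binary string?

k : reg_k → out_k, fb_k
0: 11101001000111100101 → 1, fb=0
1: 11010010001111001010 → 1, fb=1
2: 10100100011110010101 → 1, fb=0
3: 01001000111100101010 → 0, fb=0
4: 10010001111001010100 → 1, fb=0
5: 00100011110010101000 → 0, fb=0
6: 01000111100101010000 → 0, fb=0
7: 10001111001010100000 → 1, fb=1
8: 00011110010101000001 → 0, fb=0
9: 00111100101010000010 → 0, fb=0
10: 01111001010100000100 → 0, fb=1
11: 11110010101000001001 → 1, fb=1
12: 11100101010000010011 → 1, fb=1
13: 11001010100000100111 → 1, fb=0
14: 10010101000001001110 → 1, fb=0
15: 00101010000010011100 → 0, fb=1
16: 01010100000100111001 → 0, fb=0
17: 10101000001001110010 → 1, fb=1
18: 01010000010011100101 → 0, fb=1
19: 10100000100111001011 → 1, fb=1
20: 01000001001110010111 → 0, fb=1
21: 10000010011100101111 → 1, fb=0
22: 00000100111001011110 → 0, fb=1
23: 00001001110010111101 → 0, fb=1
24: 00010011100101111011 → 0, fb=0
25: 00100111001011110110 → 0, fb=1
26: 01001110010111101101 → 0, fb=1
27: 10011100101111011011 → 1, fb=1
28: 00111001011110110111 → 0, fb=1
29: 01110010111101101111 → 0, fb=1
30: 11100101111011011111 → 1, fb=0
31: 11001011110110111110 → 1, fb=0
32: 10010111101101111100 → 1, fb=0
33: 00101111011011111000 → 0, fb=0
34: 01011110110111110000 → 0, fb=0
35: 10111101101111100000 → 1, fb=1
36: 01111011011111000001 → 0, fb=0
37: 11110110111110000010 → 1, fb=1
38: 11101101111100000101 → 1, fb=0
39: 11011011111000001010 → 1, fb=1
40: 10110111110000010101 → 1, fb=0
41: 01101111100000101010 → 0, fb=0
42: 11011111000001010100 → 1, fb=0
43: 10111110000010101000 → 1, fb=1
44: 01111100000101010001 → 0, fb=0
45: 11111000001010100010 → 1, fb=1
46: 11110000010101000101 → 1, fb=0
47: 11100000101010001010 → 1, fb=1
48: 11000001010100010101 → 1, fb=0
49: 10000010101000101010 → 1, fb=1
50: 00000101010001010101 → 0, fb=1
51: 00001010100010101011 → 0, fb=0
52: 00010101000101010110 → 0, fb=1
53: 00101010001010101101 → 0, fb=1
54: 01010100010101011011 → 0, fb=0
55: 10101000101010110110 → 1, fb=0
56: 01010001010101101100 → 0, fb=1
57: 10100010101011011001 → 1, fb=1
58: 01000101010110110011 → 0, fb=0
59: 10001010101101100110 → 1, fb=0
60: 00010101011011001100 → 0, fb=1
61: 00101010110110011001 → 0, fb=0
62: 01010101101100110010 → 0, fb=0
63: 10101011011001100100 → 1, fb=0
64: 01010110110011001000 → 0, fb=0
65: 10101101100110010000 → 1, fb=1
66: 01011011001100100001 → 0, fb=0
67: 10110110011001000010 → 1, fb=1
68: 01101100110010000101 → 0, fb=1
69: 11011001100100001011 → 1, fb=1
70: 10110011001000010111 → 1, fb=0
71: 01100110010000101110 → 0, fb=1
72: 11001100100001011101 → 1, fb=0
73: 10011001000010111010 → 1, fb=1
74: 00110010000101110101 → 0, fb=1
75: 01100100001011101011 → 0, fb=0
76: 11001000010111010110 → 1, fb=0
77: 10010000101110101100 → 1, fb=0
78: 00100001011101011000 → 0, fb=0
79: 01000010111010110000 → 0, fb=0
80: 10000101110101100000 → 1, fb=1
81: 00001011101011000001 → 0, fb=0
82: 00010111010110000010 → 0, fb=0
83: 00101110101100000100 → 0, fb=1
84: 01011101011000001001 → 0, fb=0
85: 10111010110000010010 → 1, fb=1
86: 01110101100000100101 → 0, fb=1
87: 11101011000001001011 → 1, fb=1
88: 11010110000010010111 → 1, fb=0
89: 10101100000100101110 → 1, fb=0
90: 01011000001001011100 → 0, fb=1
91: 10110000010010111001 → 1, fb=1
92: 01100000100101110011 → 0, fb=0
93: 11000001001011100110 → 1, fb=0
94: 10000010010111001100 → 1, fb=0
95: 00000100101110011000 → 0, fb=0
96: 00001001011100110000 → 0, fb=0
97: 00010010111001100000 → 0, fb=0
98: 00100101110011000000 → 0, fb=0
99: 01001011100110000000 → 0, fb=0
100: 10010111001100000000 → 1, fb=1
101: 00101110011000000001 → 0, fb=0
102: 01011100110000000010 → 0, fb=0
103: 10111001100000000100 → 1, fb=0
104: 01110011000000001000 → 0, fb=0
105: 11100110000000010000 → 1, fb=1
106: 11001100000000100001 → 1, fb=1
107: 10011000000001000011 → 1, fb=1
108: 00110000000010000111 → 0, fb=1
109: 01100000000100001111 → 0, fb=1
110: 11000000001000011111 → 1, fb=0
111: 10000000010000111110 → 1, fb=0

1110100100011110010101000001001110010111101101111100000101010001010101101100110010000101110101100000100101110011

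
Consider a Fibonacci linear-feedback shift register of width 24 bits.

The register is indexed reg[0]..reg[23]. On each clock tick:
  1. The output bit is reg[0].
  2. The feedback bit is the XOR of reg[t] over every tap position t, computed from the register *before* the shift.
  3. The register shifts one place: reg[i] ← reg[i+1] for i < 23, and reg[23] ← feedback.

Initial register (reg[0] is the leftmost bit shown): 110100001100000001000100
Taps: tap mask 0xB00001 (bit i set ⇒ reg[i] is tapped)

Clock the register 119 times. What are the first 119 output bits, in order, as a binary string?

11010000110000000100010000011100111000111111100011110110011100110011011001101001011100111010111001111110011011110010111

k : reg_k → out_k, fb_k
0: 110100001100000001000100 → 1, fb=0
1: 101000011000000010001000 → 1, fb=0
2: 010000110000000100010000 → 0, fb=0
3: 100001100000001000100000 → 1, fb=1
4: 000011000000010001000001 → 0, fb=1
5: 000110000000100010000011 → 0, fb=1
6: 001100000001000100000111 → 0, fb=0
7: 011000000010001000001110 → 0, fb=0
8: 110000000100010000011100 → 1, fb=1
9: 100000001000100000111001 → 1, fb=1
10: 000000010001000001110011 → 0, fb=1
11: 000000100010000011100111 → 0, fb=0
12: 000001000100000111001110 → 0, fb=0
13: 000010001000001110011100 → 0, fb=0
14: 000100010000011100111000 → 0, fb=1
15: 001000100000111001110001 → 0, fb=1
16: 010001000001110011100011 → 0, fb=1
17: 100010000011100111000111 → 1, fb=1
18: 000100000111001110001111 → 0, fb=1
19: 001000001110011100011111 → 0, fb=1
20: 010000011100111000111111 → 0, fb=1
21: 100000111001110001111111 → 1, fb=0
22: 000001110011100011111110 → 0, fb=0
23: 000011100111000111111100 → 0, fb=0
24: 000111001110001111111000 → 0, fb=1
25: 001110011100011111110001 → 0, fb=1
26: 011100111000111111100011 → 0, fb=1
27: 111001110001111111000111 → 1, fb=1
28: 110011100011111110001111 → 1, fb=0
29: 100111000111111100011110 → 1, fb=1
30: 001110001111111000111101 → 0, fb=1
31: 011100011111110001111011 → 0, fb=0
32: 111000111111100011110110 → 1, fb=0
33: 110001111111000111101100 → 1, fb=1
34: 100011111110001111011001 → 1, fb=1
35: 000111111100011110110011 → 0, fb=1
36: 001111111000111101100111 → 0, fb=0
37: 011111110001111011001110 → 0, fb=0
38: 111111100011110110011100 → 1, fb=1
39: 111111000111101100111001 → 1, fb=1
40: 111110001111011001110011 → 1, fb=0
41: 111100011110110011100110 → 1, fb=0
42: 111000111101100111001100 → 1, fb=1
43: 110001111011001110011001 → 1, fb=1
44: 100011110110011100110011 → 1, fb=0
45: 000111101100111001100110 → 0, fb=1
46: 001111011001110011001101 → 0, fb=1
47: 011110110011100110011011 → 0, fb=0
48: 111101100111001100110110 → 1, fb=0
49: 111011001110011001101100 → 1, fb=1
50: 110110011100110011011001 → 1, fb=1
51: 101100111001100110110011 → 1, fb=0
52: 011001110011001101100110 → 0, fb=1
53: 110011100110011011001101 → 1, fb=0
54: 100111001100110110011010 → 1, fb=0
55: 001110011001101100110100 → 0, fb=1
56: 011100110011011001101001 → 0, fb=0
57: 111001100110110011010010 → 1, fb=1
58: 110011001101100110100101 → 1, fb=1
59: 100110011011001101001011 → 1, fb=1
60: 001100110110011010010111 → 0, fb=0
61: 011001101100110100101110 → 0, fb=0
62: 110011011001101001011100 → 1, fb=1
63: 100110110011010010111001 → 1, fb=1
64: 001101100110100101110011 → 0, fb=1
65: 011011001101001011100111 → 0, fb=0
66: 110110011010010111001110 → 1, fb=1
67: 101100110100101110011101 → 1, fb=0
68: 011001101001011100111010 → 0, fb=1
69: 110011010010111001110101 → 1, fb=1
70: 100110100101110011101011 → 1, fb=1
71: 001101001011100111010111 → 0, fb=0
72: 011010010111001110101110 → 0, fb=0
73: 110100101110011101011100 → 1, fb=1
74: 101001011100111010111001 → 1, fb=1
75: 010010111001110101110011 → 0, fb=1
76: 100101110011101011100111 → 1, fb=1
77: 001011100111010111001111 → 0, fb=1
78: 010111001110101110011111 → 0, fb=1
79: 101110011101011100111111 → 1, fb=0
80: 011100111010111001111110 → 0, fb=0
81: 111001110101110011111100 → 1, fb=1
82: 110011101011100111111001 → 1, fb=1
83: 100111010111001111110011 → 1, fb=0
84: 001110101110011111100110 → 0, fb=1
85: 011101011100111111001101 → 0, fb=1
86: 111010111001111110011011 → 1, fb=1
87: 110101110011111100110111 → 1, fb=1
88: 101011100111111001101111 → 1, fb=0
89: 010111001111110011011110 → 0, fb=0
90: 101110011111100110111100 → 1, fb=1
91: 011100111111001101111001 → 0, fb=0
92: 111001111110011011110010 → 1, fb=1
93: 110011111100110111100101 → 1, fb=1
94: 100111111001101111001011 → 1, fb=1
95: 001111110011011110010111 → 0, fb=0
96: 011111100110111100101110 → 0, fb=0
97: 111111001101111001011100 → 1, fb=1
98: 111110011011110010111001 → 1, fb=1
99: 111100110111100101110011 → 1, fb=0
100: 111001101111001011100110 → 1, fb=0
101: 110011011110010111001100 → 1, fb=1
102: 100110111100101110011001 → 1, fb=1
103: 001101111001011100110011 → 0, fb=1
104: 011011110010111001100111 → 0, fb=0
105: 110111100101110011001110 → 1, fb=1
106: 101111001011100110011101 → 1, fb=0
107: 011110010111001100111010 → 0, fb=1
108: 111100101110011001110101 → 1, fb=1
109: 111001011100110011101011 → 1, fb=1
110: 110010111001100111010111 → 1, fb=1
111: 100101110011001110101111 → 1, fb=0
112: 001011100110011101011110 → 0, fb=0
113: 010111001100111010111100 → 0, fb=0
114: 101110011001110101111000 → 1, fb=0
115: 011100110011101011110000 → 0, fb=0
116: 111001100111010111100000 → 1, fb=1
117: 110011001110101111000001 → 1, fb=0
118: 100110011101011110000010 → 1, fb=1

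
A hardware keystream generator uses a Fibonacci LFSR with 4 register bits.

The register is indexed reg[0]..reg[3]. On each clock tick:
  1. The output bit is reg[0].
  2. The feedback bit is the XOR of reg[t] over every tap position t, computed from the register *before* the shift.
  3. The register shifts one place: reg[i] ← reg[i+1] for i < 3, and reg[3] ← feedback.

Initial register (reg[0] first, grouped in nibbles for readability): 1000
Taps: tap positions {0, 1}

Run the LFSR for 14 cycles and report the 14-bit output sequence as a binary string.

tick  register→output (feedback)
  0  1000→1 (1)
  1  0001→0 (0)
  2  0010→0 (0)
  3  0100→0 (1)
  4  1001→1 (1)
  5  0011→0 (0)
  6  0110→0 (1)
  7  1101→1 (0)
  8  1010→1 (1)
  9  0101→0 (1)
 10  1011→1 (1)
 11  0111→0 (1)
 12  1111→1 (0)
 13  1110→1 (0)

10001001101011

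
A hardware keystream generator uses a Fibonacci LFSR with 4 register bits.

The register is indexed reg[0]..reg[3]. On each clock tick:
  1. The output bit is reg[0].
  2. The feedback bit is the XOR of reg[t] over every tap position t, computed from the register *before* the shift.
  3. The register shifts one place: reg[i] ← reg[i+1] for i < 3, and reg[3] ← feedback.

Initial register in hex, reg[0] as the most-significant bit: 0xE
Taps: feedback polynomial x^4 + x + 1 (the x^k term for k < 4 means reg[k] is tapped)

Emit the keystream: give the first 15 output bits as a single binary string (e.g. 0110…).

tick  register→output (feedback)
  0  1110→1 (0)
  1  1100→1 (0)
  2  1000→1 (1)
  3  0001→0 (0)
  4  0010→0 (0)
  5  0100→0 (1)
  6  1001→1 (1)
  7  0011→0 (0)
  8  0110→0 (1)
  9  1101→1 (0)
 10  1010→1 (1)
 11  0101→0 (1)
 12  1011→1 (1)
 13  0111→0 (1)
 14  1111→1 (0)

111000100110101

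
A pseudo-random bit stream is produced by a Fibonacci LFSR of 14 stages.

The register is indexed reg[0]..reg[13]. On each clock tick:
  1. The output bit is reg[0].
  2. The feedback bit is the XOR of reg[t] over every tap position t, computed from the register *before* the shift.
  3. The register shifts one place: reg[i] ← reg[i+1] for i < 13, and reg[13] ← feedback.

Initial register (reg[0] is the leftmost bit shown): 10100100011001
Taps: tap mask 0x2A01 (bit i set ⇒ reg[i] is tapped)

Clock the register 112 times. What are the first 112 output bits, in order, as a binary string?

1010010001100110010011000101111111011000110000011001011001010100010111111001010110111000111101010100000101011000

k : reg_k → out_k, fb_k
0: 10100100011001 → 1, fb=1
1: 01001000110011 → 0, fb=0
2: 10010001100110 → 1, fb=0
3: 00100011001100 → 0, fb=1
4: 01000110011001 → 0, fb=0
5: 10001100110010 → 1, fb=0
6: 00011001100100 → 0, fb=1
7: 00110011001001 → 0, fb=1
8: 01100110010011 → 0, fb=0
9: 11001100100110 → 1, fb=0
10: 10011001001100 → 1, fb=0
11: 00110010011000 → 0, fb=1
12: 01100100110001 → 0, fb=0
13: 11001001100010 → 1, fb=1
14: 10010011000101 → 1, fb=1
15: 00100110001011 → 0, fb=1
16: 01001100010111 → 0, fb=1
17: 10011000101111 → 1, fb=1
18: 00110001011111 → 0, fb=1
19: 01100010111111 → 0, fb=1
20: 11000101111111 → 1, fb=0
21: 10001011111110 → 1, fb=1
22: 00010111111101 → 0, fb=1
23: 00101111111011 → 0, fb=0
24: 01011111110110 → 0, fb=0
25: 10111111101100 → 1, fb=0
26: 01111111011000 → 0, fb=1
27: 11111110110001 → 1, fb=1
28: 11111101100011 → 1, fb=0
29: 11111011000110 → 1, fb=0
30: 11110110001100 → 1, fb=0
31: 11101100011000 → 1, fb=0
32: 11011000110000 → 1, fb=0
33: 10110001100000 → 1, fb=1
34: 01100011000001 → 0, fb=1
35: 11000110000011 → 1, fb=0
36: 10001100000110 → 1, fb=0
37: 00011000001100 → 0, fb=1
38: 00110000011001 → 0, fb=0
39: 01100000110010 → 0, fb=1
40: 11000001100101 → 1, fb=1
41: 10000011001011 → 1, fb=0
42: 00000110010110 → 0, fb=0
43: 00001100101100 → 0, fb=1
44: 00011001011001 → 0, fb=0
45: 00110010110010 → 0, fb=1
46: 01100101100101 → 0, fb=0
47: 11001011001010 → 1, fb=1
48: 10010110010101 → 1, fb=0
49: 00101100101010 → 0, fb=0
50: 01011001010100 → 0, fb=0
51: 10110010101000 → 1, fb=1
52: 01100101010001 → 0, fb=0
53: 11001010100010 → 1, fb=1
54: 10010101000101 → 1, fb=1
55: 00101010001011 → 0, fb=1
56: 01010100010111 → 0, fb=1
57: 10101000101111 → 1, fb=1
58: 01010001011111 → 0, fb=1
59: 10100010111111 → 1, fb=0
60: 01000101111110 → 0, fb=0
61: 10001011111100 → 1, fb=1
62: 00010111111001 → 0, fb=0
63: 00101111110010 → 0, fb=1
64: 01011111100101 → 0, fb=0
65: 10111111001010 → 1, fb=1
66: 01111110010101 → 0, fb=1
67: 11111100101011 → 1, fb=0
68: 11111001010110 → 1, fb=1
69: 11110010101101 → 1, fb=1
70: 11100101011011 → 1, fb=1
71: 11001010110111 → 1, fb=0
72: 10010101101110 → 1, fb=0
73: 00101011011100 → 0, fb=0
74: 01010110111000 → 0, fb=1
75: 10101101110001 → 1, fb=1
76: 01011011100011 → 0, fb=1
77: 10110111000111 → 1, fb=1
78: 01101110001111 → 0, fb=0
79: 11011100011110 → 1, fb=1
80: 10111000111101 → 1, fb=0
81: 01110001111010 → 0, fb=1
82: 11100011110101 → 1, fb=0
83: 11000111101010 → 1, fb=1
84: 10001111010101 → 1, fb=0
85: 00011110101010 → 0, fb=0
86: 00111101010100 → 0, fb=0
87: 01111010101000 → 0, fb=0
88: 11110101010000 → 1, fb=0
89: 11101010100000 → 1, fb=1
90: 11010101000001 → 1, fb=0
91: 10101010000010 → 1, fb=1
92: 01010100000101 → 0, fb=0
93: 10101000001010 → 1, fb=1
94: 01010000010101 → 0, fb=1
95: 10100000101011 → 1, fb=0
96: 01000001010110 → 0, fb=0
97: 10000010101100 → 1, fb=0
98: 00000101011000 → 0, fb=1
99: 00001010110001 → 0, fb=0
100: 00010101100010 → 0, fb=0
101: 00101011000100 → 0, fb=1
102: 01010110001001 → 0, fb=1
103: 10101100010011 → 1, fb=1
104: 01011000100111 → 0, fb=0
105: 10110001001110 → 1, fb=0
106: 01100010011100 → 0, fb=0
107: 11000100111000 → 1, fb=0
108: 10001001110000 → 1, fb=0
109: 00010011100000 → 0, fb=0
110: 00100111000000 → 0, fb=0
111: 01001110000000 → 0, fb=0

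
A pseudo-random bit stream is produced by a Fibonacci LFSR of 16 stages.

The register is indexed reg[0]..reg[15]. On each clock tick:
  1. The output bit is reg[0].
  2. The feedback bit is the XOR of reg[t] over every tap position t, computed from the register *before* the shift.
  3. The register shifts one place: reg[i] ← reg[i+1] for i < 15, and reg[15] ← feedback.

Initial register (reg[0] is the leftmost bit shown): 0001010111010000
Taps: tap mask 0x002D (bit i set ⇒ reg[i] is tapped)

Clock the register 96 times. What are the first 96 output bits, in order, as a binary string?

k : reg_k → out_k, fb_k
0: 0001010111010000 → 0, fb=0
1: 0010101110100000 → 0, fb=1
2: 0101011101000001 → 0, fb=0
3: 1010111010000010 → 1, fb=1
4: 0101110100000101 → 0, fb=0
5: 1011101000001010 → 1, fb=1
6: 0111010000010101 → 0, fb=1
7: 1110100000101011 → 1, fb=0
8: 1101000001010110 → 1, fb=0
9: 1010000010101100 → 1, fb=0
10: 0100000101011000 → 0, fb=0
11: 1000001010110000 → 1, fb=1
12: 0000010101100001 → 0, fb=1
13: 0000101011000011 → 0, fb=0
14: 0001010110000110 → 0, fb=0
15: 0010101100001100 → 0, fb=1
16: 0101011000011001 → 0, fb=0
17: 1010110000110010 → 1, fb=1
18: 0101100001100101 → 0, fb=1
19: 1011000011001011 → 1, fb=1
20: 0110000110010111 → 0, fb=1
21: 1100001100101111 → 1, fb=1
22: 1000011001011111 → 1, fb=0
23: 0000110010111110 → 0, fb=1
24: 0001100101111101 → 0, fb=1
25: 0011001011111011 → 0, fb=0
26: 0110010111110110 → 0, fb=0
27: 1100101111101100 → 1, fb=1
28: 1001011111011001 → 1, fb=1
29: 0010111110110011 → 0, fb=0
30: 0101111101100110 → 0, fb=0
31: 1011111011001100 → 1, fb=0
32: 0111110110011000 → 0, fb=1
33: 1111101100110001 → 1, fb=1
34: 1111011001100011 → 1, fb=0
35: 1110110011000110 → 1, fb=1
36: 1101100110001101 → 1, fb=0
37: 1011001100011010 → 1, fb=1
38: 0110011000110101 → 0, fb=0
39: 1100110001101010 → 1, fb=0
40: 1001100011010100 → 1, fb=0
41: 0011000110101000 → 0, fb=0
42: 0110001101010000 → 0, fb=1
43: 1100011010100001 → 1, fb=0
44: 1000110101000010 → 1, fb=0
45: 0001101010000100 → 0, fb=1
46: 0011010100001001 → 0, fb=1
47: 0110101000010011 → 0, fb=1
48: 1101010000100111 → 1, fb=1
49: 1010100001001111 → 1, fb=0
50: 0101000010011110 → 0, fb=1
51: 1010000100111101 → 1, fb=0
52: 0100001001111010 → 0, fb=0
53: 1000010011110100 → 1, fb=0
54: 0000100111101000 → 0, fb=0
55: 0001001111010000 → 0, fb=1
56: 0010011110100001 → 0, fb=0
57: 0100111101000010 → 0, fb=1
58: 1001111010000101 → 1, fb=1
59: 0011110100001011 → 0, fb=1
60: 0111101000010111 → 0, fb=0
61: 1111010000101110 → 1, fb=0
62: 1110100001011100 → 1, fb=0
63: 1101000010111000 → 1, fb=0
64: 1010000101110000 → 1, fb=0
65: 0100001011100000 → 0, fb=0
66: 1000010111000000 → 1, fb=0
67: 0000101110000000 → 0, fb=0
68: 0001011100000000 → 0, fb=0
69: 0010111000000000 → 0, fb=0
70: 0101110000000000 → 0, fb=0
71: 1011100000000000 → 1, fb=1
72: 0111000000000001 → 0, fb=0
73: 1110000000000010 → 1, fb=0
74: 1100000000000100 → 1, fb=1
75: 1000000000001001 → 1, fb=1
76: 0000000000010011 → 0, fb=0
77: 0000000000100110 → 0, fb=0
78: 0000000001001100 → 0, fb=0
79: 0000000010011000 → 0, fb=0
80: 0000000100110000 → 0, fb=0
81: 0000001001100000 → 0, fb=0
82: 0000010011000000 → 0, fb=1
83: 0000100110000001 → 0, fb=0
84: 0001001100000010 → 0, fb=1
85: 0010011000000101 → 0, fb=0
86: 0100110000001010 → 0, fb=1
87: 1001100000010101 → 1, fb=0
88: 0011000000101010 → 0, fb=0
89: 0110000001010100 → 0, fb=1
90: 1100000010101001 → 1, fb=1
91: 1000000101010011 → 1, fb=1
92: 0000001010100111 → 0, fb=0
93: 0000010101001110 → 0, fb=1
94: 0000101010011101 → 0, fb=0
95: 0001010100111010 → 0, fb=0

000101011101000001010110000110010111110110011000110101000010011110100001011100000000000100110000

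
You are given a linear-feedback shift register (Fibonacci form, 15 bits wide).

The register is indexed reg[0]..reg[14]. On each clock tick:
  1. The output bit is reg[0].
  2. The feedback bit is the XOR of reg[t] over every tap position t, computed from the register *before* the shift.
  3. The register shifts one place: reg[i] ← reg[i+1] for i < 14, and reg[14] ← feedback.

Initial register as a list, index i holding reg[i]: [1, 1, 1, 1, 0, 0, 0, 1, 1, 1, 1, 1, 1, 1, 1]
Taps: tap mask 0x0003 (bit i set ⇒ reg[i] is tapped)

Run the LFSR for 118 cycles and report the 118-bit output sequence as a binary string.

1111000111111110001001000000010011011000000110101101000001011110111000011100011001000100100101011001101101111101010110

tick  register→output (feedback)
  0  111100011111111→1 (0)
  1  111000111111110→1 (0)
  2  110001111111100→1 (0)
  3  100011111111000→1 (1)
  4  000111111110001→0 (0)
  5  001111111100010→0 (0)
  6  011111111000100→0 (1)
  7  111111110001001→1 (0)
  8  111111100010010→1 (0)
  9  111111000100100→1 (0)
 10  111110001001000→1 (0)
 11  111100010010000→1 (0)
 12  111000100100000→1 (0)
 13  110001001000000→1 (0)
 14  100010010000000→1 (1)
 15  000100100000001→0 (0)
 16  001001000000010→0 (0)
 17  010010000000100→0 (1)
 18  100100000001001→1 (1)
 19  001000000010011→0 (0)
 20  010000000100110→0 (1)
 21  100000001001101→1 (1)
 22  000000010011011→0 (0)
 23  000000100110110→0 (0)
 24  000001001101100→0 (0)
 25  000010011011000→0 (0)
 26  000100110110000→0 (0)
 27  001001101100000→0 (0)
 28  010011011000000→0 (1)
 29  100110110000001→1 (1)
 30  001101100000011→0 (0)
 31  011011000000110→0 (1)
 32  110110000001101→1 (0)
 33  101100000011010→1 (1)
 34  011000000110101→0 (1)
 35  110000001101011→1 (0)
 36  100000011010110→1 (1)
 37  000000110101101→0 (0)
 38  000001101011010→0 (0)
 39  000011010110100→0 (0)
 40  000110101101000→0 (0)
 41  001101011010000→0 (0)
 42  011010110100000→0 (1)
 43  110101101000001→1 (0)
 44  101011010000010→1 (1)
 45  010110100000101→0 (1)
 46  101101000001011→1 (1)
 47  011010000010111→0 (1)
 48  110100000101111→1 (0)
 49  101000001011110→1 (1)
 50  010000010111101→0 (1)
 51  100000101111011→1 (1)
 52  000001011110111→0 (0)
 53  000010111101110→0 (0)
 54  000101111011100→0 (0)
 55  001011110111000→0 (0)
 56  010111101110000→0 (1)
 57  101111011100001→1 (1)
 58  011110111000011→0 (1)
 59  111101110000111→1 (0)
 60  111011100001110→1 (0)
 61  110111000011100→1 (0)
 62  101110000111000→1 (1)
 63  011100001110001→0 (1)
 64  111000011100011→1 (0)
 65  110000111000110→1 (0)
 66  100001110001100→1 (1)
 67  000011100011001→0 (0)
 68  000111000110010→0 (0)
 69  001110001100100→0 (0)
 70  011100011001000→0 (1)
 71  111000110010001→1 (0)
 72  110001100100010→1 (0)
 73  100011001000100→1 (1)
 74  000110010001001→0 (0)
 75  001100100010010→0 (0)
 76  011001000100100→0 (1)
 77  110010001001001→1 (0)
 78  100100010010010→1 (1)
 79  001000100100101→0 (0)
 80  010001001001010→0 (1)
 81  100010010010101→1 (1)
 82  000100100101011→0 (0)
 83  001001001010110→0 (0)
 84  010010010101100→0 (1)
 85  100100101011001→1 (1)
 86  001001010110011→0 (0)
 87  010010101100110→0 (1)
 88  100101011001101→1 (1)
 89  001010110011011→0 (0)
 90  010101100110110→0 (1)
 91  101011001101101→1 (1)
 92  010110011011011→0 (1)
 93  101100110110111→1 (1)
 94  011001101101111→0 (1)
 95  110011011011111→1 (0)
 96  100110110111110→1 (1)
 97  001101101111101→0 (0)
 98  011011011111010→0 (1)
 99  110110111110101→1 (0)
100  101101111101010→1 (1)
101  011011111010101→0 (1)
102  110111110101011→1 (0)
103  101111101010110→1 (1)
104  011111010101101→0 (1)
105  111110101011011→1 (0)
106  111101010110110→1 (0)
107  111010101101100→1 (0)
108  110101011011000→1 (0)
109  101010110110000→1 (1)
110  010101101100001→0 (1)
111  101011011000011→1 (1)
112  010110110000111→0 (1)
113  101101100001111→1 (1)
114  011011000011111→0 (1)
115  110110000111111→1 (0)
116  101100001111110→1 (1)
117  011000011111101→0 (1)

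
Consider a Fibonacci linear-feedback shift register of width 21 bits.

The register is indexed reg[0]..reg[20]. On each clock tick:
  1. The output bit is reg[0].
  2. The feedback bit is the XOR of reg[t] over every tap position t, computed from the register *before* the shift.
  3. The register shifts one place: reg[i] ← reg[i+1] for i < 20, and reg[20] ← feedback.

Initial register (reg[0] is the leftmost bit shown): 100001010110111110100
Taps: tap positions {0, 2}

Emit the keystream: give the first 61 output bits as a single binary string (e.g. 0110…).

1000010101101111101001001000011010001001101101001110010101111

step | reg (before) | out | fb
   0 | 100001010110111110100 | 1 | 1
   1 | 000010101101111101001 | 0 | 0
   2 | 000101011011111010010 | 0 | 0
   3 | 001010110111110100100 | 0 | 1
   4 | 010101101111101001001 | 0 | 0
   5 | 101011011111010010010 | 1 | 0
   6 | 010110111110100100100 | 0 | 0
   7 | 101101111101001001000 | 1 | 0
   8 | 011011111010010010000 | 0 | 1
   9 | 110111110100100100001 | 1 | 1
  10 | 101111101001001000011 | 1 | 0
  11 | 011111010010010000110 | 0 | 1
  12 | 111110100100100001101 | 1 | 0
  13 | 111101001001000011010 | 1 | 0
  14 | 111010010010000110100 | 1 | 0
  15 | 110100100100001101000 | 1 | 1
  16 | 101001001000011010001 | 1 | 0
  17 | 010010010000110100010 | 0 | 0
  18 | 100100100001101000100 | 1 | 1
  19 | 001001000011010001001 | 0 | 1
  20 | 010010000110100010011 | 0 | 0
  21 | 100100001101000100110 | 1 | 1
  22 | 001000011010001001101 | 0 | 1
  23 | 010000110100010011011 | 0 | 0
  24 | 100001101000100110110 | 1 | 1
  25 | 000011010001001101101 | 0 | 0
  26 | 000110100010011011010 | 0 | 0
  27 | 001101000100110110100 | 0 | 1
  28 | 011010001001101101001 | 0 | 1
  29 | 110100010011011010011 | 1 | 1
  30 | 101000100110110100111 | 1 | 0
  31 | 010001001101101001110 | 0 | 0
  32 | 100010011011010011100 | 1 | 1
  33 | 000100110110100111001 | 0 | 0
  34 | 001001101101001110010 | 0 | 1
  35 | 010011011010011100101 | 0 | 0
  36 | 100110110100111001010 | 1 | 1
  37 | 001101101001110010101 | 0 | 1
  38 | 011011010011100101011 | 0 | 1
  39 | 110110100111001010111 | 1 | 1
  40 | 101101001110010101111 | 1 | 0
  41 | 011010011100101011110 | 0 | 1
  42 | 110100111001010111101 | 1 | 1
  43 | 101001110010101111011 | 1 | 0
  44 | 010011100101011110110 | 0 | 0
  45 | 100111001010111101100 | 1 | 1
  46 | 001110010101111011001 | 0 | 1
  47 | 011100101011110110011 | 0 | 1
  48 | 111001010111101100111 | 1 | 0
  49 | 110010101111011001110 | 1 | 1
  50 | 100101011110110011101 | 1 | 1
  51 | 001010111101100111011 | 0 | 1
  52 | 010101111011001110111 | 0 | 0
  53 | 101011110110011101110 | 1 | 0
  54 | 010111101100111011100 | 0 | 0
  55 | 101111011001110111000 | 1 | 0
  56 | 011110110011101110000 | 0 | 1
  57 | 111101100111011100001 | 1 | 0
  58 | 111011001110111000010 | 1 | 0
  59 | 110110011101110000100 | 1 | 1
  60 | 101100111011100001001 | 1 | 0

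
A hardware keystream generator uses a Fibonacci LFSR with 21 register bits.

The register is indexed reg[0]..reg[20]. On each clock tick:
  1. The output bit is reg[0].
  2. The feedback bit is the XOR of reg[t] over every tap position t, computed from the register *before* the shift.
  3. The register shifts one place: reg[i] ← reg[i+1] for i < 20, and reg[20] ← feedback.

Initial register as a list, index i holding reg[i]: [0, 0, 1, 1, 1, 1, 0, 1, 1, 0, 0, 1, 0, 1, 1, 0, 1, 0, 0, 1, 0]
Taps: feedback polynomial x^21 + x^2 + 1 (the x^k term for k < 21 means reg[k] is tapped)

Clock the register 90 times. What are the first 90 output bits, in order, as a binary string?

001111011001011010010110010111100110011001111001001111111111110011101110000000000111101010

k : reg_k → out_k, fb_k
0: 001111011001011010010 → 0, fb=1
1: 011110110010110100101 → 0, fb=1
2: 111101100101101001011 → 1, fb=0
3: 111011001011010010110 → 1, fb=0
4: 110110010110100101100 → 1, fb=1
5: 101100101101001011001 → 1, fb=0
6: 011001011010010110010 → 0, fb=1
7: 110010110100101100101 → 1, fb=1
8: 100101101001011001011 → 1, fb=1
9: 001011010010110010111 → 0, fb=1
10: 010110100101100101111 → 0, fb=0
11: 101101001011001011110 → 1, fb=0
12: 011010010110010111100 → 0, fb=1
13: 110100101100101111001 → 1, fb=1
14: 101001011001011110011 → 1, fb=0
15: 010010110010111100110 → 0, fb=0
16: 100101100101111001100 → 1, fb=1
17: 001011001011110011001 → 0, fb=1
18: 010110010111100110011 → 0, fb=0
19: 101100101111001100110 → 1, fb=0
20: 011001011110011001100 → 0, fb=1
21: 110010111100110011001 → 1, fb=1
22: 100101111001100110011 → 1, fb=1
23: 001011110011001100111 → 0, fb=1
24: 010111100110011001111 → 0, fb=0
25: 101111001100110011110 → 1, fb=0
26: 011110011001100111100 → 0, fb=1
27: 111100110011001111001 → 1, fb=0
28: 111001100110011110010 → 1, fb=0
29: 110011001100111100100 → 1, fb=1
30: 100110011001111001001 → 1, fb=1
31: 001100110011110010011 → 0, fb=1
32: 011001100111100100111 → 0, fb=1
33: 110011001111001001111 → 1, fb=1
34: 100110011110010011111 → 1, fb=1
35: 001100111100100111111 → 0, fb=1
36: 011001111001001111111 → 0, fb=1
37: 110011110010011111111 → 1, fb=1
38: 100111100100111111111 → 1, fb=1
39: 001111001001111111111 → 0, fb=1
40: 011110010011111111111 → 0, fb=1
41: 111100100111111111111 → 1, fb=0
42: 111001001111111111110 → 1, fb=0
43: 110010011111111111100 → 1, fb=1
44: 100100111111111111001 → 1, fb=1
45: 001001111111111110011 → 0, fb=1
46: 010011111111111100111 → 0, fb=0
47: 100111111111111001110 → 1, fb=1
48: 001111111111110011101 → 0, fb=1
49: 011111111111100111011 → 0, fb=1
50: 111111111111001110111 → 1, fb=0
51: 111111111110011101110 → 1, fb=0
52: 111111111100111011100 → 1, fb=0
53: 111111111001110111000 → 1, fb=0
54: 111111110011101110000 → 1, fb=0
55: 111111100111011100000 → 1, fb=0
56: 111111001110111000000 → 1, fb=0
57: 111110011101110000000 → 1, fb=0
58: 111100111011100000000 → 1, fb=0
59: 111001110111000000000 → 1, fb=0
60: 110011101110000000000 → 1, fb=1
61: 100111011100000000001 → 1, fb=1
62: 001110111000000000011 → 0, fb=1
63: 011101110000000000111 → 0, fb=1
64: 111011100000000001111 → 1, fb=0
65: 110111000000000011110 → 1, fb=1
66: 101110000000000111101 → 1, fb=0
67: 011100000000001111010 → 0, fb=1
68: 111000000000011110101 → 1, fb=0
69: 110000000000111101010 → 1, fb=1
70: 100000000001111010101 → 1, fb=1
71: 000000000011110101011 → 0, fb=0
72: 000000000111101010110 → 0, fb=0
73: 000000001111010101100 → 0, fb=0
74: 000000011110101011000 → 0, fb=0
75: 000000111101010110000 → 0, fb=0
76: 000001111010101100000 → 0, fb=0
77: 000011110101011000000 → 0, fb=0
78: 000111101010110000000 → 0, fb=0
79: 001111010101100000000 → 0, fb=1
80: 011110101011000000001 → 0, fb=1
81: 111101010110000000011 → 1, fb=0
82: 111010101100000000110 → 1, fb=0
83: 110101011000000001100 → 1, fb=1
84: 101010110000000011001 → 1, fb=0
85: 010101100000000110010 → 0, fb=0
86: 101011000000001100100 → 1, fb=0
87: 010110000000011001000 → 0, fb=0
88: 101100000000110010000 → 1, fb=0
89: 011000000001100100000 → 0, fb=1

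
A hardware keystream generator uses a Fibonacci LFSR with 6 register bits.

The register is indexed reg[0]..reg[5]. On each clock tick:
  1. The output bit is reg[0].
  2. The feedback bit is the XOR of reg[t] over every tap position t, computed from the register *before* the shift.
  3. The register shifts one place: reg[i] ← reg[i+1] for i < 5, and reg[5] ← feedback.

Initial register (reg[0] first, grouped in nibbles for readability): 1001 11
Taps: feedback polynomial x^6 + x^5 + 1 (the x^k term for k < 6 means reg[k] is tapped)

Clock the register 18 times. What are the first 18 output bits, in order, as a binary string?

k : reg_k → out_k, fb_k
0: 100111 → 1, fb=0
1: 001110 → 0, fb=0
2: 011100 → 0, fb=0
3: 111000 → 1, fb=1
4: 110001 → 1, fb=0
5: 100010 → 1, fb=1
6: 000101 → 0, fb=1
7: 001011 → 0, fb=1
8: 010111 → 0, fb=1
9: 101111 → 1, fb=0
10: 011110 → 0, fb=0
11: 111100 → 1, fb=1
12: 111001 → 1, fb=0
13: 110010 → 1, fb=1
14: 100101 → 1, fb=0
15: 001010 → 0, fb=0
16: 010100 → 0, fb=0
17: 101000 → 1, fb=1

100111000101111001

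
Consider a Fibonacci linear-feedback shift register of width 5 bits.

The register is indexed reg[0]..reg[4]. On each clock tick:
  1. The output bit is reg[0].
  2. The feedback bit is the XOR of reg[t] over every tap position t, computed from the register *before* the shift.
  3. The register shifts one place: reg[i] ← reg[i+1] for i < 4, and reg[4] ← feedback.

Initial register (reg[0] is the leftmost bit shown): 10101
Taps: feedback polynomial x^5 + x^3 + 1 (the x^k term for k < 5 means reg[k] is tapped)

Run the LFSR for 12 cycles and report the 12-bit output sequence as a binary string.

step | reg (before) | out | fb
   0 | 10101 | 1 | 1
   1 | 01011 | 0 | 1
   2 | 10111 | 1 | 0
   3 | 01110 | 0 | 1
   4 | 11101 | 1 | 1
   5 | 11011 | 1 | 0
   6 | 10110 | 1 | 0
   7 | 01100 | 0 | 0
   8 | 11000 | 1 | 1
   9 | 10001 | 1 | 1
  10 | 00011 | 0 | 1
  11 | 00111 | 0 | 1

101011101100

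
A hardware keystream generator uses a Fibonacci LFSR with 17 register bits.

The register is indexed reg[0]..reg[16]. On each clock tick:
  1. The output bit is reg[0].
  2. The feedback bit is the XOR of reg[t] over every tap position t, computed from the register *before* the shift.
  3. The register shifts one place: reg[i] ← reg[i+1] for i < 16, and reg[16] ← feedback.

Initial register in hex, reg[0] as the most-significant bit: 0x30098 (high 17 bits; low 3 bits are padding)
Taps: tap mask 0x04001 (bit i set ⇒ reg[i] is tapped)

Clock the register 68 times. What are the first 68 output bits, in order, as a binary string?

k : reg_k → out_k, fb_k
0: 00110000000010011 → 0, fb=0
1: 01100000000100110 → 0, fb=1
2: 11000000001001101 → 1, fb=0
3: 10000000010011010 → 1, fb=1
4: 00000000100110101 → 0, fb=1
5: 00000001001101011 → 0, fb=0
6: 00000010011010110 → 0, fb=1
7: 00000100110101101 → 0, fb=1
8: 00001001101011011 → 0, fb=0
9: 00010011010110110 → 0, fb=1
10: 00100110101101101 → 0, fb=1
11: 01001101011011011 → 0, fb=0
12: 10011010110110110 → 1, fb=0
13: 00110101101101100 → 0, fb=1
14: 01101011011011001 → 0, fb=0
15: 11010110110110010 → 1, fb=1
16: 10101101101100101 → 1, fb=0
17: 01011011011001010 → 0, fb=0
18: 10110110110010100 → 1, fb=0
19: 01101101100101000 → 0, fb=0
20: 11011011001010000 → 1, fb=1
21: 10110110010100001 → 1, fb=1
22: 01101100101000011 → 0, fb=0
23: 11011001010000110 → 1, fb=0
24: 10110010100001100 → 1, fb=0
25: 01100101000011000 → 0, fb=0
26: 11001010000110000 → 1, fb=1
27: 10010100001100001 → 1, fb=1
28: 00101000011000011 → 0, fb=0
29: 01010000110000110 → 0, fb=1
30: 10100001100001101 → 1, fb=0
31: 01000011000011010 → 0, fb=0
32: 10000110000110100 → 1, fb=0
33: 00001100001101000 → 0, fb=0
34: 00011000011010000 → 0, fb=0
35: 00110000110100000 → 0, fb=0
36: 01100001101000000 → 0, fb=0
37: 11000011010000000 → 1, fb=1
38: 10000110100000001 → 1, fb=1
39: 00001101000000011 → 0, fb=0
40: 00011010000000110 → 0, fb=1
41: 00110100000001101 → 0, fb=1
42: 01101000000011011 → 0, fb=0
43: 11010000000110110 → 1, fb=0
44: 10100000001101100 → 1, fb=0
45: 01000000011011000 → 0, fb=0
46: 10000000110110000 → 1, fb=1
47: 00000001101100001 → 0, fb=0
48: 00000011011000010 → 0, fb=0
49: 00000110110000100 → 0, fb=1
50: 00001101100001001 → 0, fb=0
51: 00011011000010010 → 0, fb=0
52: 00110110000100100 → 0, fb=1
53: 01101100001001001 → 0, fb=0
54: 11011000010010010 → 1, fb=1
55: 10110000100100101 → 1, fb=0
56: 01100001001001010 → 0, fb=0
57: 11000010010010100 → 1, fb=0
58: 10000100100101000 → 1, fb=1
59: 00001001001010001 → 0, fb=0
60: 00010010010100010 → 0, fb=0
61: 00100100101000100 → 0, fb=1
62: 01001001010001001 → 0, fb=0
63: 10010010100010010 → 1, fb=1
64: 00100101000100101 → 0, fb=1
65: 01001010001001011 → 0, fb=0
66: 10010100010010110 → 1, fb=0
67: 00101000100101100 → 0, fb=1

00110000000010011010110110110010100001100001101000000011011000010010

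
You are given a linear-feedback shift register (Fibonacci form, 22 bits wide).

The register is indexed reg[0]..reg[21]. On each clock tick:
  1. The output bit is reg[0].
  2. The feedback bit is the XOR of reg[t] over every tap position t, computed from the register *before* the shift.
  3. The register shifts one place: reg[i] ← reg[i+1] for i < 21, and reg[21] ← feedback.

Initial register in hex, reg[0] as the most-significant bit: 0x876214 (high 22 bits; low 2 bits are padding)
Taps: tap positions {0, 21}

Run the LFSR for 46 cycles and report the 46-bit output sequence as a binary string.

k : reg_k → out_k, fb_k
0: 1000011101100010000101 → 1, fb=0
1: 0000111011000100001010 → 0, fb=0
2: 0001110110001000010100 → 0, fb=0
3: 0011101100010000101000 → 0, fb=0
4: 0111011000100001010000 → 0, fb=0
5: 1110110001000010100000 → 1, fb=1
6: 1101100010000101000001 → 1, fb=0
7: 1011000100001010000010 → 1, fb=1
8: 0110001000010100000101 → 0, fb=1
9: 1100010000101000001011 → 1, fb=0
10: 1000100001010000010110 → 1, fb=1
11: 0001000010100000101101 → 0, fb=1
12: 0010000101000001011011 → 0, fb=1
13: 0100001010000010110111 → 0, fb=1
14: 1000010100000101101111 → 1, fb=0
15: 0000101000001011011110 → 0, fb=0
16: 0001010000010110111100 → 0, fb=0
17: 0010100000101101111000 → 0, fb=0
18: 0101000001011011110000 → 0, fb=0
19: 1010000010110111100000 → 1, fb=1
20: 0100000101101111000001 → 0, fb=1
21: 1000001011011110000011 → 1, fb=0
22: 0000010110111100000110 → 0, fb=0
23: 0000101101111000001100 → 0, fb=0
24: 0001011011110000011000 → 0, fb=0
25: 0010110111100000110000 → 0, fb=0
26: 0101101111000001100000 → 0, fb=0
27: 1011011110000011000000 → 1, fb=1
28: 0110111100000110000001 → 0, fb=1
29: 1101111000001100000011 → 1, fb=0
30: 1011110000011000000110 → 1, fb=1
31: 0111100000110000001101 → 0, fb=1
32: 1111000001100000011011 → 1, fb=0
33: 1110000011000000110110 → 1, fb=1
34: 1100000110000001101101 → 1, fb=0
35: 1000001100000011011010 → 1, fb=1
36: 0000011000000110110101 → 0, fb=1
37: 0000110000001101101011 → 0, fb=1
38: 0001100000011011010111 → 0, fb=1
39: 0011000000110110101111 → 0, fb=1
40: 0110000001101101011111 → 0, fb=1
41: 1100000011011010111111 → 1, fb=0
42: 1000000110110101111110 → 1, fb=1
43: 0000001101101011111101 → 0, fb=1
44: 0000011011010111111011 → 0, fb=1
45: 0000110110101111110111 → 0, fb=1

1000011101100010000101000001011011110000011000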